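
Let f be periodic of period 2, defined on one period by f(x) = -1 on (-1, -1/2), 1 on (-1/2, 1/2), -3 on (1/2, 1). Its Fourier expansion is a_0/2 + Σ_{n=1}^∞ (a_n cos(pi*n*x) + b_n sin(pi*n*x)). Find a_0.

-1

a_0 = ∫_{-1}^{1} f(x) dx = -1.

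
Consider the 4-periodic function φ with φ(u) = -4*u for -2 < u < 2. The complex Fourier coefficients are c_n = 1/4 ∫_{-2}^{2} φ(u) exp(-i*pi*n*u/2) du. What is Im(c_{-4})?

Since φ is real-valued, Im(c_{-4}) = -1/4 ∫_{-2}^{2} φ(u) sin(-2*pi*u) du = b_{4}/2.
φ is odd and sin(-2*pi*u) is odd, so the integrand is even: ∫_{-2}^{2} φ(u) sin(-2*pi*u) du = 2∫_0^{2} φ(u) sin(-2*pi*u) du.
Integrating by parts (boundary term plus one more integral), an antiderivative of (-4*u) sin(-2*pi*u) is -2*u*cos(2*pi*u)/pi + sin(2*pi*u)/pi**2; evaluating from 0 to 2: ∫_{0}^{2} (-4*u) sin(-2*pi*u) du = (-4/pi) - (0) = -4/pi.
So ∫_{-2}^{2} φ(u) sin(-2*pi*u) du = -8/pi.
Hence Im(c_{-4}) = (-1/4)·(-8/pi) = 2/pi.

2/pi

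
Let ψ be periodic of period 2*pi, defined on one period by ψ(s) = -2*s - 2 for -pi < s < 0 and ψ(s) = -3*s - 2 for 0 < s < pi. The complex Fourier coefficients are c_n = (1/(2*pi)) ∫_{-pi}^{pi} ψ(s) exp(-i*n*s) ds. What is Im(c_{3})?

5/6

Since ψ is real-valued, Im(c_{3}) = -(1/(2*pi)) ∫_{-pi}^{pi} ψ(s) sin(3*s) ds = -b_{3}/2.
Split the integral at the breakpoints.
Integrating by parts (boundary term plus one more integral), an antiderivative of (-2*s - 2) sin(3*s) is 2*s*cos(3*s)/3 - 2*sin(3*s)/9 + 2*cos(3*s)/3; evaluating from -pi to 0: ∫_{-pi}^{0} (-2*s - 2) sin(3*s) ds = (2/3) - (-2/3 + 2*pi/3) = 4/3 - 2*pi/3.
Integrating by parts (boundary term plus one more integral), an antiderivative of (-3*s - 2) sin(3*s) is s*cos(3*s) - sin(3*s)/3 + 2*cos(3*s)/3; evaluating from 0 to pi: ∫_{0}^{pi} (-3*s - 2) sin(3*s) ds = (-pi - 2/3) - (2/3) = -pi - 4/3.
So ∫_{-pi}^{pi} ψ(s) sin(3*s) ds = -5*pi/3.
Hence Im(c_{3}) = (-1/(2*pi))·(-5*pi/3) = 5/6.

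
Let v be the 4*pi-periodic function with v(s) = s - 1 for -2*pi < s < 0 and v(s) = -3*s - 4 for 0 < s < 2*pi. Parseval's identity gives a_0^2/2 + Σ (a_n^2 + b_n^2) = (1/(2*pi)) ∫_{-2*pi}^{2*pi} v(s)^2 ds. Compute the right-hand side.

(1/(2*pi)) ∫_{-2*pi}^{2*pi} v(s)^2 ds = (1/(2*pi)) · (2*pi*(51 + 78*pi + 40*pi**2)/3) = 17 + 26*pi + 40*pi**2/3.

17 + 26*pi + 40*pi**2/3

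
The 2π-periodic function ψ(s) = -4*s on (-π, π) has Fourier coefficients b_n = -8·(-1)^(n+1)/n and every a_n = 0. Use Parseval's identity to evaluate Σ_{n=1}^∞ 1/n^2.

Parseval: Σ b_n^2 = (1/π) ∫_{-π}^{π} ψ(s)^2 ds = 32*pi**2/3.
Σ b_n^2 = Σ 64/n^2, so Σ 1/n^2 = (32*pi**2/3)/64 = pi**2/6.

pi**2/6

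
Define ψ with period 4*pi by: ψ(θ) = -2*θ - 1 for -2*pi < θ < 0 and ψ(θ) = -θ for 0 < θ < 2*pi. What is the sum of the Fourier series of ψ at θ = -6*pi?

θ = -6*pi differs from θ = -2*pi by -1 full period(s), and the series is 4*pi-periodic.
At θ = -2*pi the one-sided limits are ψ(-2*pi^-) = -2*pi and ψ(-2*pi^+) = -1 + 4*pi.
By Dirichlet's theorem the series converges to their average, [(-2*pi) + (-1 + 4*pi)]/2 = -1/2 + pi.

-1/2 + pi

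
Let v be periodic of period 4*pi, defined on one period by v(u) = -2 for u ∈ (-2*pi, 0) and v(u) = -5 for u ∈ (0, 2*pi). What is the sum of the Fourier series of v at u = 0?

At u = 0 the one-sided limits are v(0^-) = -2 and v(0^+) = -5.
By Dirichlet's theorem the series converges to their average, [(-2) + (-5)]/2 = -7/2.

-7/2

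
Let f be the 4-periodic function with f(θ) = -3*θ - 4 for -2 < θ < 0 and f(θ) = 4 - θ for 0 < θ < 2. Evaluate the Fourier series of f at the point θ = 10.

θ = 10 differs from θ = 2 by 2 full period(s), and the series is 4-periodic.
f is continuous at θ = 2 with value 2, so the series converges to 2 there.

2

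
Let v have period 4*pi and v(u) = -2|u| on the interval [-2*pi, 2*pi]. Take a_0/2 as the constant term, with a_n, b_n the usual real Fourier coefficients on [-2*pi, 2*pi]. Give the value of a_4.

0

a_4 = (1/(2*pi)) ∫_{-2*pi}^{2*pi} v(u) cos(2*u) du.
v is even and cos(2*u) is even, so the integrand is even and a_4 = 1/pi ∫_0^{2*pi} v(u) cos(2*u) du.
Integrating by parts (boundary term plus one more integral), an antiderivative of (-2*u) cos(2*u) is -u*sin(2*u) - cos(2*u)/2; evaluating from 0 to 2*pi: ∫_{0}^{2*pi} (-2*u) cos(2*u) du = (-1/2) - (-1/2) = 0.
Hence a_4 = (1/pi)·(0) = 0.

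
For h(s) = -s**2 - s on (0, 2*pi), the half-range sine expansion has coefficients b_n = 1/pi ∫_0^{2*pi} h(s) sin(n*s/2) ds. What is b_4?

1 + 2*pi

b_4 = 1/pi ∫_0^{2*pi} (-s**2 - s) sin(2*s) ds.
Integrating by parts twice (tabular method), an antiderivative of (-s**2 - s) sin(2*s) is s**2*cos(2*s)/2 - s*sin(2*s)/2 + s*cos(2*s)/2 - sin(2*s)/4 - cos(2*s)/4; evaluating from 0 to 2*pi: ∫_{0}^{2*pi} (-s**2 - s) sin(2*s) ds = (-1/4 + pi + 2*pi**2) - (-1/4) = pi*(1 + 2*pi).
Hence b_4 = (1/pi)·(pi*(1 + 2*pi)) = 1 + 2*pi.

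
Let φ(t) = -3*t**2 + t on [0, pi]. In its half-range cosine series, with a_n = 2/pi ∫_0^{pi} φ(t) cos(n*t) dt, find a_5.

a_5 = 2/pi ∫_0^{pi} (-3*t**2 + t) cos(5*t) dt.
Integrating by parts twice (tabular method), an antiderivative of (-3*t**2 + t) cos(5*t) is -3*t**2*sin(5*t)/5 + t*sin(5*t)/5 - 6*t*cos(5*t)/25 + 6*sin(5*t)/125 + cos(5*t)/25; evaluating from 0 to pi: ∫_{0}^{pi} (-3*t**2 + t) cos(5*t) dt = (-1/25 + 6*pi/25) - (1/25) = -2/25 + 6*pi/25.
Hence a_5 = (2/pi)·(-2/25 + 6*pi/25) = 4*(-1 + 3*pi)/(25*pi).

4*(-1 + 3*pi)/(25*pi)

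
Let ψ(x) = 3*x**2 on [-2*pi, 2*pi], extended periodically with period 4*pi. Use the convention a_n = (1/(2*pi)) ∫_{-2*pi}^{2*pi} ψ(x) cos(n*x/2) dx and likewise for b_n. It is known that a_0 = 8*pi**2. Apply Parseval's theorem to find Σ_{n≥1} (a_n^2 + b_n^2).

Parseval: a_0^2/2 + Σ_{n≥1} (a_n^2+b_n^2) = (1/(2*pi)) ∫_{-2*pi}^{2*pi} ψ(x)^2 dx = 288*pi**4/5.
Subtract a_0^2/2 = 32*pi**4: Σ (a_n^2+b_n^2) = 128*pi**4/5.

128*pi**4/5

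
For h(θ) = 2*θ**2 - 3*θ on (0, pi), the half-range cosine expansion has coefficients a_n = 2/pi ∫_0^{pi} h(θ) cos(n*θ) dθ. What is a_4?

a_4 = 2/pi ∫_0^{pi} (2*θ**2 - 3*θ) cos(4*θ) dθ.
Integrating by parts twice (tabular method), an antiderivative of (2*θ**2 - 3*θ) cos(4*θ) is θ**2*sin(4*θ)/2 - 3*θ*sin(4*θ)/4 + θ*cos(4*θ)/4 - sin(4*θ)/16 - 3*cos(4*θ)/16; evaluating from 0 to pi: ∫_{0}^{pi} (2*θ**2 - 3*θ) cos(4*θ) dθ = (-3/16 + pi/4) - (-3/16) = pi/4.
Hence a_4 = (2/pi)·(pi/4) = 1/2.

1/2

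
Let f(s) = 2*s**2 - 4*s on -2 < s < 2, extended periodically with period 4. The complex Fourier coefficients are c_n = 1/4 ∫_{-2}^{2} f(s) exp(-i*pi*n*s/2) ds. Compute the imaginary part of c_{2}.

-4/pi

Since f is real-valued, Im(c_{2}) = -1/4 ∫_{-2}^{2} f(s) sin(pi*s) ds = -b_{2}/2.
Integrating by parts twice (tabular method), an antiderivative of (2*s**2 - 4*s) sin(pi*s) is -2*s**2*cos(pi*s)/pi + 4*s*sin(pi*s)/pi**2 + 4*s*cos(pi*s)/pi - 4*sin(pi*s)/pi**2 + 4*cos(pi*s)/pi**3; evaluating from -2 to 2: ∫_{-2}^{2} (2*s**2 - 4*s) sin(pi*s) ds = (4/pi**3) - (-16/pi + 4/pi**3) = 16/pi.
Hence Im(c_{2}) = (-1/4)·(16/pi) = -4/pi.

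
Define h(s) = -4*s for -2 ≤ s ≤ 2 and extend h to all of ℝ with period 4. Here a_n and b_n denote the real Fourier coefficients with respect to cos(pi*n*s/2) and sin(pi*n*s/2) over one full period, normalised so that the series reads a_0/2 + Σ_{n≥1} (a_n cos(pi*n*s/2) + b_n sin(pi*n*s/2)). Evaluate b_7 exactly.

b_7 = 1/2 ∫_{-2}^{2} h(s) sin(7*pi*s/2) ds.
h is odd and sin(7*pi*s/2) is odd, so the integrand is even and b_7 = ∫_0^{2} h(s) sin(7*pi*s/2) ds.
Integrating by parts (boundary term plus one more integral), an antiderivative of (-4*s) sin(7*pi*s/2) is 8*s*cos(7*pi*s/2)/(7*pi) - 16*sin(7*pi*s/2)/(49*pi**2); evaluating from 0 to 2: ∫_{0}^{2} (-4*s) sin(7*pi*s/2) ds = (-16/(7*pi)) - (0) = -16/(7*pi).
Hence b_7 = -16/(7*pi).

-16/(7*pi)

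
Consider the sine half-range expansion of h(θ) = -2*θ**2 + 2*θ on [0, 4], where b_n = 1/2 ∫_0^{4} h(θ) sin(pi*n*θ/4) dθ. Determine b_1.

-48/pi + 256/pi**3

b_1 = 1/2 ∫_0^{4} (-2*θ**2 + 2*θ) sin(pi*θ/4) dθ.
Integrating by parts twice (tabular method), an antiderivative of (-2*θ**2 + 2*θ) sin(pi*θ/4) is 8*θ**2*cos(pi*θ/4)/pi - 64*θ*sin(pi*θ/4)/pi**2 - 8*θ*cos(pi*θ/4)/pi + 32*sin(pi*θ/4)/pi**2 - 256*cos(pi*θ/4)/pi**3; evaluating from 0 to 4: ∫_{0}^{4} (-2*θ**2 + 2*θ) sin(pi*θ/4) dθ = (-96/pi + 256/pi**3) - (-256/pi**3) = -96/pi + 512/pi**3.
Hence b_1 = (1/2)·(-96/pi + 512/pi**3) = -48/pi + 256/pi**3.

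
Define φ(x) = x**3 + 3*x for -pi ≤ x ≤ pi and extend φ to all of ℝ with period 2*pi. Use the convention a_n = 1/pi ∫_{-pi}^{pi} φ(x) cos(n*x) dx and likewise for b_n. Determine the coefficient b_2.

b_2 = 1/pi ∫_{-pi}^{pi} φ(x) sin(2*x) dx.
φ is odd and sin(2*x) is odd, so the integrand is even and b_2 = 2/pi ∫_0^{pi} φ(x) sin(2*x) dx.
Integrating by parts three times (tabular method), an antiderivative of (x**3 + 3*x) sin(2*x) is -x**3*cos(2*x)/2 + 3*x**2*sin(2*x)/4 - 3*x*cos(2*x)/4 + 3*sin(2*x)/8; evaluating from 0 to pi: ∫_{0}^{pi} (x**3 + 3*x) sin(2*x) dx = (-pi*(3 + 2*pi**2)/4) - (0) = -pi*(3 + 2*pi**2)/4.
Hence b_2 = (2/pi)·(-pi*(3 + 2*pi**2)/4) = -pi**2 - 3/2.

-pi**2 - 3/2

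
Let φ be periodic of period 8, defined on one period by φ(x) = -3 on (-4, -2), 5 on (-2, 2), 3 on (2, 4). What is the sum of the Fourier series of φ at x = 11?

x = 11 differs from x = 3 by 1 full period(s), and the series is 8-periodic.
φ is continuous at x = 3 with value 3, so the series converges to 3 there.

3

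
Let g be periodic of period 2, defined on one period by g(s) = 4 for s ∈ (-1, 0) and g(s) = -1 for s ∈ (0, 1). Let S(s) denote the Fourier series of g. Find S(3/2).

s = 3/2 differs from s = -1/2 by 1 full period(s), and the series is 2-periodic.
g is continuous at s = -1/2 with value 4, so the series converges to 4 there.

4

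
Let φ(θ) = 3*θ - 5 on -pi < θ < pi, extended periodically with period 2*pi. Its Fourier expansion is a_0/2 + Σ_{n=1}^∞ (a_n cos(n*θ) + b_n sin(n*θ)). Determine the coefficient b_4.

b_4 = 1/pi ∫_{-pi}^{pi} φ(θ) sin(4*θ) dθ.
Integrating by parts (boundary term plus one more integral), an antiderivative of (3*θ - 5) sin(4*θ) is -3*θ*cos(4*θ)/4 + 3*sin(4*θ)/16 + 5*cos(4*θ)/4; evaluating from -pi to pi: ∫_{-pi}^{pi} (3*θ - 5) sin(4*θ) dθ = (5/4 - 3*pi/4) - (5/4 + 3*pi/4) = -3*pi/2.
Hence b_4 = (1/pi)·(-3*pi/2) = -3/2.

-3/2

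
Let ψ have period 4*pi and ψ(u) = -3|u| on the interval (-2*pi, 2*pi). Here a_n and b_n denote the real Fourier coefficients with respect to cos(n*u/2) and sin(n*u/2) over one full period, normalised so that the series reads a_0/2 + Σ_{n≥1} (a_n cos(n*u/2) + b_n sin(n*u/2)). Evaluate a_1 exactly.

a_1 = (1/(2*pi)) ∫_{-2*pi}^{2*pi} ψ(u) cos(u/2) du.
ψ is even and cos(u/2) is even, so the integrand is even and a_1 = 1/pi ∫_0^{2*pi} ψ(u) cos(u/2) du.
Integrating by parts (boundary term plus one more integral), an antiderivative of (-3*u) cos(u/2) is -6*u*sin(u/2) - 12*cos(u/2); evaluating from 0 to 2*pi: ∫_{0}^{2*pi} (-3*u) cos(u/2) du = (12) - (-12) = 24.
Hence a_1 = (1/pi)·(24) = 24/pi.

24/pi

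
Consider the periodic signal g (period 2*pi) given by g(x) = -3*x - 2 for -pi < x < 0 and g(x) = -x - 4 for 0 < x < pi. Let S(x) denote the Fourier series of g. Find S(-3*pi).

-3 + pi

x = -3*pi differs from x = pi by -2 full period(s), and the series is 2*pi-periodic.
At x = pi the one-sided limits are g(pi^-) = -4 - pi and g(pi^+) = -2 + 3*pi.
By Dirichlet's theorem the series converges to their average, [(-4 - pi) + (-2 + 3*pi)]/2 = -3 + pi.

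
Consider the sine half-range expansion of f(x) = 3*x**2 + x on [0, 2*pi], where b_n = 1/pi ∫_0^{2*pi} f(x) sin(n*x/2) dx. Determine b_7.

4*(-24 + 49*pi + 294*pi**2)/(343*pi)

b_7 = 1/pi ∫_0^{2*pi} (3*x**2 + x) sin(7*x/2) dx.
Integrating by parts twice (tabular method), an antiderivative of (3*x**2 + x) sin(7*x/2) is -6*x**2*cos(7*x/2)/7 + 24*x*sin(7*x/2)/49 - 2*x*cos(7*x/2)/7 + 4*sin(7*x/2)/49 + 48*cos(7*x/2)/343; evaluating from 0 to 2*pi: ∫_{0}^{2*pi} (3*x**2 + x) sin(7*x/2) dx = (-48/343 + 4*pi/7 + 24*pi**2/7) - (48/343) = -96/343 + 4*pi/7 + 24*pi**2/7.
Hence b_7 = (1/pi)·(-96/343 + 4*pi/7 + 24*pi**2/7) = 4*(-24 + 49*pi + 294*pi**2)/(343*pi).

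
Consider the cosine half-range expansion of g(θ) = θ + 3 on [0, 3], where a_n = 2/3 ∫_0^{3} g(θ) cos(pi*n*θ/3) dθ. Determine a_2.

a_2 = 2/3 ∫_0^{3} (θ + 3) cos(2*pi*θ/3) dθ.
Integrating by parts (boundary term plus one more integral), an antiderivative of (θ + 3) cos(2*pi*θ/3) is 3*θ*sin(2*pi*θ/3)/(2*pi) + 9*sin(2*pi*θ/3)/(2*pi) + 9*cos(2*pi*θ/3)/(4*pi**2); evaluating from 0 to 3: ∫_{0}^{3} (θ + 3) cos(2*pi*θ/3) dθ = (9/(4*pi**2)) - (9/(4*pi**2)) = 0.
Hence a_2 = (2/3)·(0) = 0.

0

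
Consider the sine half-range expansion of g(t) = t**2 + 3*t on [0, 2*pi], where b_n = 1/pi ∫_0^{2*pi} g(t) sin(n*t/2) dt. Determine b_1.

b_1 = 1/pi ∫_0^{2*pi} (t**2 + 3*t) sin(t/2) dt.
Integrating by parts twice (tabular method), an antiderivative of (t**2 + 3*t) sin(t/2) is -2*t**2*cos(t/2) + 8*t*sin(t/2) - 6*t*cos(t/2) + 12*sin(t/2) + 16*cos(t/2); evaluating from 0 to 2*pi: ∫_{0}^{2*pi} (t**2 + 3*t) sin(t/2) dt = (-16 + 12*pi + 8*pi**2) - (16) = -32 + 12*pi + 8*pi**2.
Hence b_1 = (1/pi)·(-32 + 12*pi + 8*pi**2) = -32/pi + 12 + 8*pi.

-32/pi + 12 + 8*pi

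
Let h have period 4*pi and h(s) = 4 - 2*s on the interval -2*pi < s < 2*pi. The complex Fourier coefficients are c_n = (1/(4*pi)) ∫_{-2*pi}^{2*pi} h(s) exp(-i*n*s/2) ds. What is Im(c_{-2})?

Since h is real-valued, Im(c_{-2}) = -(1/(4*pi)) ∫_{-2*pi}^{2*pi} h(s) sin(-s) ds = b_{2}/2.
Integrating by parts (boundary term plus one more integral), an antiderivative of (4 - 2*s) sin(-s) is -2*s*cos(s) + 2*sin(s) + 4*cos(s); evaluating from -2*pi to 2*pi: ∫_{-2*pi}^{2*pi} (4 - 2*s) sin(-s) ds = (4 - 4*pi) - (4 + 4*pi) = -8*pi.
Hence Im(c_{-2}) = (-1/(4*pi))·(-8*pi) = 2.

2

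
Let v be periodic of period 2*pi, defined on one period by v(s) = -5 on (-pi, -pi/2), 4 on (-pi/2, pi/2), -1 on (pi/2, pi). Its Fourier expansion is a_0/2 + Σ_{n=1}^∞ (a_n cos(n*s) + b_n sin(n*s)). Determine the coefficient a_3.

a_3 = 1/pi ∫_{-pi}^{pi} v(s) cos(3*s) ds.
Split the integral at the breakpoints.
Directly, an antiderivative of (-5) cos(3*s) is -5*sin(3*s)/3; evaluating from -pi to -pi/2: ∫_{-pi}^{-pi/2} (-5) cos(3*s) ds = (-5/3) - (0) = -5/3.
Directly, an antiderivative of (4) cos(3*s) is 4*sin(3*s)/3; evaluating from -pi/2 to pi/2: ∫_{-pi/2}^{pi/2} (4) cos(3*s) ds = (-4/3) - (4/3) = -8/3.
Directly, an antiderivative of (-1) cos(3*s) is -sin(3*s)/3; evaluating from pi/2 to pi: ∫_{pi/2}^{pi} (-1) cos(3*s) ds = (0) - (1/3) = -1/3.
Summing the pieces and multiplying by (1/pi) gives a_3 = -14/(3*pi).

-14/(3*pi)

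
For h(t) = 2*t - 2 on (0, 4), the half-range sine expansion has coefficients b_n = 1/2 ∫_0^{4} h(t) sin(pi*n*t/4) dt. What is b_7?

8/(7*pi)

b_7 = 1/2 ∫_0^{4} (2*t - 2) sin(7*pi*t/4) dt.
Integrating by parts (boundary term plus one more integral), an antiderivative of (2*t - 2) sin(7*pi*t/4) is -8*t*cos(7*pi*t/4)/(7*pi) + 32*sin(7*pi*t/4)/(49*pi**2) + 8*cos(7*pi*t/4)/(7*pi); evaluating from 0 to 4: ∫_{0}^{4} (2*t - 2) sin(7*pi*t/4) dt = (24/(7*pi)) - (8/(7*pi)) = 16/(7*pi).
Hence b_7 = (1/2)·(16/(7*pi)) = 8/(7*pi).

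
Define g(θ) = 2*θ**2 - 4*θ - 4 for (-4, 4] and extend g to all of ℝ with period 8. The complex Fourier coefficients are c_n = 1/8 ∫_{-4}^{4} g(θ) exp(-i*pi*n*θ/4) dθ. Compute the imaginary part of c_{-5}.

Since g is real-valued, Im(c_{-5}) = -1/8 ∫_{-4}^{4} g(θ) sin(-5*pi*θ/4) dθ = b_{5}/2.
Integrating by parts twice (tabular method), an antiderivative of (2*θ**2 - 4*θ - 4) sin(-5*pi*θ/4) is 8*θ**2*cos(5*pi*θ/4)/(5*pi) - 64*θ*sin(5*pi*θ/4)/(25*pi**2) - 16*θ*cos(5*pi*θ/4)/(5*pi) + 64*sin(5*pi*θ/4)/(25*pi**2) - 16*cos(5*pi*θ/4)/(5*pi) - 256*cos(5*pi*θ/4)/(125*pi**3); evaluating from -4 to 4: ∫_{-4}^{4} (2*θ**2 - 4*θ - 4) sin(-5*pi*θ/4) dθ = (16*(16 - 75*pi**2)/(125*pi**3)) - (16*(16 - 275*pi**2)/(125*pi**3)) = 128/(5*pi).
Hence Im(c_{-5}) = (-1/8)·(128/(5*pi)) = -16/(5*pi).

-16/(5*pi)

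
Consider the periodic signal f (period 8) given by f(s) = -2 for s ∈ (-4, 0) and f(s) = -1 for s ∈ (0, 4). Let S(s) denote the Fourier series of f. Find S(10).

s = 10 differs from s = 2 by 1 full period(s), and the series is 8-periodic.
f is continuous at s = 2 with value -1, so the series converges to -1 there.

-1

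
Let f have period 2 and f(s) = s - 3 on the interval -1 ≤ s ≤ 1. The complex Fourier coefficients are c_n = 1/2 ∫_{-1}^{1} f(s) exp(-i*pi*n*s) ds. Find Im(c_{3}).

-1/(3*pi)

Since f is real-valued, Im(c_{3}) = -1/2 ∫_{-1}^{1} f(s) sin(3*pi*s) ds = -b_{3}/2.
Integrating by parts (boundary term plus one more integral), an antiderivative of (s - 3) sin(3*pi*s) is -s*cos(3*pi*s)/(3*pi) + sin(3*pi*s)/(9*pi**2) + cos(3*pi*s)/pi; evaluating from -1 to 1: ∫_{-1}^{1} (s - 3) sin(3*pi*s) ds = (-2/(3*pi)) - (-4/(3*pi)) = 2/(3*pi).
Hence Im(c_{3}) = (-1/2)·(2/(3*pi)) = -1/(3*pi).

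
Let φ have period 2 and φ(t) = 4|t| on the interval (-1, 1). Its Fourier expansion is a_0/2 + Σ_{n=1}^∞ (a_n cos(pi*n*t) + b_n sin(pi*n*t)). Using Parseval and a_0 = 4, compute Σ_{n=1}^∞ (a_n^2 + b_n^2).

8/3

Parseval: a_0^2/2 + Σ_{n≥1} (a_n^2+b_n^2) = ∫_{-1}^{1} φ(t)^2 dt = 32/3.
Subtract a_0^2/2 = 8: Σ (a_n^2+b_n^2) = 8/3.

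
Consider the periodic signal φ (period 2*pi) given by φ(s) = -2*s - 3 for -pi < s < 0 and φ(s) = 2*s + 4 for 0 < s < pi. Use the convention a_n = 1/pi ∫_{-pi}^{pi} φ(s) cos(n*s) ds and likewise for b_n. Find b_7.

2/pi

b_7 = 1/pi ∫_{-pi}^{pi} φ(s) sin(7*s) ds.
Split the integral at the breakpoints.
Integrating by parts (boundary term plus one more integral), an antiderivative of (-2*s - 3) sin(7*s) is 2*s*cos(7*s)/7 - 2*sin(7*s)/49 + 3*cos(7*s)/7; evaluating from -pi to 0: ∫_{-pi}^{0} (-2*s - 3) sin(7*s) ds = (3/7) - (-3/7 + 2*pi/7) = 6/7 - 2*pi/7.
Integrating by parts (boundary term plus one more integral), an antiderivative of (2*s + 4) sin(7*s) is -2*s*cos(7*s)/7 + 2*sin(7*s)/49 - 4*cos(7*s)/7; evaluating from 0 to pi: ∫_{0}^{pi} (2*s + 4) sin(7*s) ds = (4/7 + 2*pi/7) - (-4/7) = 2*pi/7 + 8/7.
Summing the pieces and multiplying by (1/pi) gives b_7 = 2/pi.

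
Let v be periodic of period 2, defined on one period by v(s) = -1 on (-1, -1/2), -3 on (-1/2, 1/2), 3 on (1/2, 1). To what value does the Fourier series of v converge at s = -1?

1

s = -1 differs from s = 1 by -1 full period(s), and the series is 2-periodic.
At s = 1 the one-sided limits are v(1^-) = 3 and v(1^+) = -1.
By Dirichlet's theorem the series converges to their average, [(3) + (-1)]/2 = 1.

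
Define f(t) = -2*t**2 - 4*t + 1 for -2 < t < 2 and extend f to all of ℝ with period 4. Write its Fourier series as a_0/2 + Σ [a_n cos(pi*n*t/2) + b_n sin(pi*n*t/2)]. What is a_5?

32/(25*pi**2)

a_5 = 1/2 ∫_{-2}^{2} f(t) cos(5*pi*t/2) dt.
Integrating by parts twice (tabular method), an antiderivative of (-2*t**2 - 4*t + 1) cos(5*pi*t/2) is -4*t**2*sin(5*pi*t/2)/(5*pi) - 8*t*sin(5*pi*t/2)/(5*pi) - 16*t*cos(5*pi*t/2)/(25*pi**2) + 32*sin(5*pi*t/2)/(125*pi**3) + 2*sin(5*pi*t/2)/(5*pi) - 16*cos(5*pi*t/2)/(25*pi**2); evaluating from -2 to 2: ∫_{-2}^{2} (-2*t**2 - 4*t + 1) cos(5*pi*t/2) dt = (48/(25*pi**2)) - (-16/(25*pi**2)) = 64/(25*pi**2).
Hence a_5 = (1/2)·(64/(25*pi**2)) = 32/(25*pi**2).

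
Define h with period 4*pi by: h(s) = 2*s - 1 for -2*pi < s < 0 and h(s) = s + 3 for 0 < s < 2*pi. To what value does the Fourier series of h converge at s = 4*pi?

s = 4*pi differs from s = 0 by 1 full period(s), and the series is 4*pi-periodic.
At s = 0 the one-sided limits are h(0^-) = -1 and h(0^+) = 3.
By Dirichlet's theorem the series converges to their average, [(-1) + (3)]/2 = 1.

1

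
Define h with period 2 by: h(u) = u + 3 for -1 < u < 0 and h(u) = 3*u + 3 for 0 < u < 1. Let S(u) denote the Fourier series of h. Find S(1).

4

At u = 1 the one-sided limits are h(1^-) = 6 and h(1^+) = 2.
By Dirichlet's theorem the series converges to their average, [(6) + (2)]/2 = 4.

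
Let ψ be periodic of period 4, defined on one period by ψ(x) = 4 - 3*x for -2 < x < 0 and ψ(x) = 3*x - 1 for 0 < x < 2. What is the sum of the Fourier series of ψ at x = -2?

15/2

At x = -2 the one-sided limits are ψ(-2^-) = 5 and ψ(-2^+) = 10.
By Dirichlet's theorem the series converges to their average, [(5) + (10)]/2 = 15/2.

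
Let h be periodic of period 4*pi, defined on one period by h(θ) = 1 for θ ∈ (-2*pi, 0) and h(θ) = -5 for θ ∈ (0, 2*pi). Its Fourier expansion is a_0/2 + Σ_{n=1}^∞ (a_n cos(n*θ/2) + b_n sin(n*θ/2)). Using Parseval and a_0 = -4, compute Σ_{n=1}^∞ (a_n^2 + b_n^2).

Parseval: a_0^2/2 + Σ_{n≥1} (a_n^2+b_n^2) = (1/(2*pi)) ∫_{-2*pi}^{2*pi} h(θ)^2 dθ = 26.
Subtract a_0^2/2 = 8: Σ (a_n^2+b_n^2) = 18.

18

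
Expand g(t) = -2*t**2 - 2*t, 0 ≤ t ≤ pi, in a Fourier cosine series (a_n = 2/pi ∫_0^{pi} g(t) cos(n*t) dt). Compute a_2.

-2

a_2 = 2/pi ∫_0^{pi} (-2*t**2 - 2*t) cos(2*t) dt.
Integrating by parts twice (tabular method), an antiderivative of (-2*t**2 - 2*t) cos(2*t) is -t**2*sin(2*t) - t*sin(2*t) - t*cos(2*t) + sin(2*t)/2 - cos(2*t)/2; evaluating from 0 to pi: ∫_{0}^{pi} (-2*t**2 - 2*t) cos(2*t) dt = (-pi - 1/2) - (-1/2) = -pi.
Hence a_2 = (2/pi)·(-pi) = -2.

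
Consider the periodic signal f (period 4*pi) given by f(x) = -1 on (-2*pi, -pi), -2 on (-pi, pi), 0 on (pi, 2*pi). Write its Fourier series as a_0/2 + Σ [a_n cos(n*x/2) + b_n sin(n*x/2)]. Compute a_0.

-5/2

a_0 = (1/(2*pi)) ∫_{-2*pi}^{2*pi} f(x) dx = (1/(2*pi)) · (-5*pi) = -5/2.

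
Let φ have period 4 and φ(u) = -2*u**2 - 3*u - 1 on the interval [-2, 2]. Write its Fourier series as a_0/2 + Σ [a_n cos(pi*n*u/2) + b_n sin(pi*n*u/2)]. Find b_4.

3/pi

b_4 = 1/2 ∫_{-2}^{2} φ(u) sin(2*pi*u) du.
Integrating by parts twice (tabular method), an antiderivative of (-2*u**2 - 3*u - 1) sin(2*pi*u) is u**2*cos(2*pi*u)/pi - u*sin(2*pi*u)/pi**2 + 3*u*cos(2*pi*u)/(2*pi) - 3*sin(2*pi*u)/(4*pi**2) - cos(2*pi*u)/(2*pi**3) + cos(2*pi*u)/(2*pi); evaluating from -2 to 2: ∫_{-2}^{2} (-2*u**2 - 3*u - 1) sin(2*pi*u) du = ((-1 + 15*pi**2)/(2*pi**3)) - ((-1 + 3*pi**2)/(2*pi**3)) = 6/pi.
Hence b_4 = (1/2)·(6/pi) = 3/pi.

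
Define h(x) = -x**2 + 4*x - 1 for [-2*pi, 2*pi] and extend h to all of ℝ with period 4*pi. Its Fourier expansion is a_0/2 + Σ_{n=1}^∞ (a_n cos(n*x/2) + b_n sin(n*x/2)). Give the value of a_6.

a_6 = (1/(2*pi)) ∫_{-2*pi}^{2*pi} h(x) cos(3*x) dx.
Integrating by parts twice (tabular method), an antiderivative of (-x**2 + 4*x - 1) cos(3*x) is -x**2*sin(3*x)/3 + 4*x*sin(3*x)/3 - 2*x*cos(3*x)/9 - 7*sin(3*x)/27 + 4*cos(3*x)/9; evaluating from -2*pi to 2*pi: ∫_{-2*pi}^{2*pi} (-x**2 + 4*x - 1) cos(3*x) dx = (4/9 - 4*pi/9) - (4/9 + 4*pi/9) = -8*pi/9.
Hence a_6 = (1/(2*pi))·(-8*pi/9) = -4/9.

-4/9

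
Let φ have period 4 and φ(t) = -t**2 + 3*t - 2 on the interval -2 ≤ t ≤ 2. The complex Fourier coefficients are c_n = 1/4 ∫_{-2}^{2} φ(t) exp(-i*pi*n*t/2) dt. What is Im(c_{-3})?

Since φ is real-valued, Im(c_{-3}) = -1/4 ∫_{-2}^{2} φ(t) sin(-3*pi*t/2) dt = b_{3}/2.
Integrating by parts twice (tabular method), an antiderivative of (-t**2 + 3*t - 2) sin(-3*pi*t/2) is -2*t**2*cos(3*pi*t/2)/(3*pi) + 8*t*sin(3*pi*t/2)/(9*pi**2) + 2*t*cos(3*pi*t/2)/pi - 4*sin(3*pi*t/2)/(3*pi**2) - 4*cos(3*pi*t/2)/(3*pi) + 16*cos(3*pi*t/2)/(27*pi**3); evaluating from -2 to 2: ∫_{-2}^{2} (-t**2 + 3*t - 2) sin(-3*pi*t/2) dt = (-16/(27*pi**3)) - (-16/(27*pi**3) + 8/pi) = -8/pi.
Hence Im(c_{-3}) = (-1/4)·(-8/pi) = 2/pi.

2/pi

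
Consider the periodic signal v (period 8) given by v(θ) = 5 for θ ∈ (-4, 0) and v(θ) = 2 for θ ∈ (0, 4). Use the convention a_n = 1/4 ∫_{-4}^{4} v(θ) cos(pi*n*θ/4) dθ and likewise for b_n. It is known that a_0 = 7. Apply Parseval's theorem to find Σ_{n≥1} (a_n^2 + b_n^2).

Parseval: a_0^2/2 + Σ_{n≥1} (a_n^2+b_n^2) = 1/4 ∫_{-4}^{4} v(θ)^2 dθ = 29.
Subtract a_0^2/2 = 49/2: Σ (a_n^2+b_n^2) = 9/2.

9/2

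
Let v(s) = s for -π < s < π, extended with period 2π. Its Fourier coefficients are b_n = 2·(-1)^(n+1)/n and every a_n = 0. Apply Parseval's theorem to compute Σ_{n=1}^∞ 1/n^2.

Parseval: Σ b_n^2 = (1/π) ∫_{-π}^{π} v(s)^2 ds = 2*pi**2/3.
Σ b_n^2 = Σ 4/n^2, so Σ 1/n^2 = (2*pi**2/3)/4 = pi**2/6.

pi**2/6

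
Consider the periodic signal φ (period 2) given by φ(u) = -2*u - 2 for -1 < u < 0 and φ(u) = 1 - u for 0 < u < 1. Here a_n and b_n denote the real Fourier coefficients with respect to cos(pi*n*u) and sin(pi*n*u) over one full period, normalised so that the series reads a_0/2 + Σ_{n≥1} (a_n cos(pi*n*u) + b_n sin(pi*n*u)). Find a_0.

a_0 = ∫_{-1}^{1} φ(u) du = -1/2.

-1/2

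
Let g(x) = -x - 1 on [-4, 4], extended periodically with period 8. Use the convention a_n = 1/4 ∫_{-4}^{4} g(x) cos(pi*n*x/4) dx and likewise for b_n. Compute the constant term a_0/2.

a_0 = 1/4 ∫_{-4}^{4} g(x) dx = 1/4 · (-8) = -2.
So the constant term a_0/2 = -1.

-1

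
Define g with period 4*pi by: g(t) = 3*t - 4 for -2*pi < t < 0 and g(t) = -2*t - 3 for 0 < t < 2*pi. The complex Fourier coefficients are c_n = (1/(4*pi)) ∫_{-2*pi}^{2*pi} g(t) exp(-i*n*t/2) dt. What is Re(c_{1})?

Since g is real-valued, Re(c_{1}) = (1/(4*pi)) ∫_{-2*pi}^{2*pi} g(t) cos(t/2) dt = a_{1}/2.
Split the integral at the breakpoints.
Integrating by parts (boundary term plus one more integral), an antiderivative of (3*t - 4) cos(t/2) is 6*t*sin(t/2) - 8*sin(t/2) + 12*cos(t/2); evaluating from -2*pi to 0: ∫_{-2*pi}^{0} (3*t - 4) cos(t/2) dt = (12) - (-12) = 24.
Integrating by parts (boundary term plus one more integral), an antiderivative of (-2*t - 3) cos(t/2) is -4*t*sin(t/2) - 6*sin(t/2) - 8*cos(t/2); evaluating from 0 to 2*pi: ∫_{0}^{2*pi} (-2*t - 3) cos(t/2) dt = (8) - (-8) = 16.
So ∫_{-2*pi}^{2*pi} g(t) cos(t/2) dt = 40.
Hence Re(c_{1}) = (1/(4*pi))·(40) = 10/pi.

10/pi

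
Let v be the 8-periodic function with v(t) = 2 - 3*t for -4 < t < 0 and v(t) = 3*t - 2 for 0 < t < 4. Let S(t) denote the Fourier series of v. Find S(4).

12

At t = 4 the one-sided limits are v(4^-) = 10 and v(4^+) = 14.
By Dirichlet's theorem the series converges to their average, [(10) + (14)]/2 = 12.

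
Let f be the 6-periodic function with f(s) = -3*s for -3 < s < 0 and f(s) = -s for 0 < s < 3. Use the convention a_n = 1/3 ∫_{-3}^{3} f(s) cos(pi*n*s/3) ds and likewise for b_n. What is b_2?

b_2 = 1/3 ∫_{-3}^{3} f(s) sin(2*pi*s/3) ds.
Split the integral at the breakpoints.
Integrating by parts (boundary term plus one more integral), an antiderivative of (-3*s) sin(2*pi*s/3) is 9*s*cos(2*pi*s/3)/(2*pi) - 27*sin(2*pi*s/3)/(4*pi**2); evaluating from -3 to 0: ∫_{-3}^{0} (-3*s) sin(2*pi*s/3) ds = (0) - (-27/(2*pi)) = 27/(2*pi).
Integrating by parts (boundary term plus one more integral), an antiderivative of (-s) sin(2*pi*s/3) is 3*s*cos(2*pi*s/3)/(2*pi) - 9*sin(2*pi*s/3)/(4*pi**2); evaluating from 0 to 3: ∫_{0}^{3} (-s) sin(2*pi*s/3) ds = (9/(2*pi)) - (0) = 9/(2*pi).
Summing the pieces and multiplying by (1/3) gives b_2 = 6/pi.

6/pi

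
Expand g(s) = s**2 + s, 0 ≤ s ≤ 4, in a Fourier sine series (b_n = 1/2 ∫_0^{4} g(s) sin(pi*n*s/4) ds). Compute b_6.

-20/(3*pi)

b_6 = 1/2 ∫_0^{4} (s**2 + s) sin(3*pi*s/2) ds.
Integrating by parts twice (tabular method), an antiderivative of (s**2 + s) sin(3*pi*s/2) is -2*s**2*cos(3*pi*s/2)/(3*pi) + 8*s*sin(3*pi*s/2)/(9*pi**2) - 2*s*cos(3*pi*s/2)/(3*pi) + 4*sin(3*pi*s/2)/(9*pi**2) + 16*cos(3*pi*s/2)/(27*pi**3); evaluating from 0 to 4: ∫_{0}^{4} (s**2 + s) sin(3*pi*s/2) ds = (8*(2 - 45*pi**2)/(27*pi**3)) - (16/(27*pi**3)) = -40/(3*pi).
Hence b_6 = (1/2)·(-40/(3*pi)) = -20/(3*pi).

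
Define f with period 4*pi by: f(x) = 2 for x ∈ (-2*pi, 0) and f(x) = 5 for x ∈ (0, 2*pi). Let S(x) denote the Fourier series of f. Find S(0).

At x = 0 the one-sided limits are f(0^-) = 2 and f(0^+) = 5.
By Dirichlet's theorem the series converges to their average, [(2) + (5)]/2 = 7/2.

7/2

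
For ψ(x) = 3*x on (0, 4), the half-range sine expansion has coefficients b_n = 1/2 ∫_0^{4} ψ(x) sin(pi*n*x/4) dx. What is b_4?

-6/pi

b_4 = 1/2 ∫_0^{4} (3*x) sin(pi*x) dx.
Integrating by parts (boundary term plus one more integral), an antiderivative of (3*x) sin(pi*x) is -3*x*cos(pi*x)/pi + 3*sin(pi*x)/pi**2; evaluating from 0 to 4: ∫_{0}^{4} (3*x) sin(pi*x) dx = (-12/pi) - (0) = -12/pi.
Hence b_4 = (1/2)·(-12/pi) = -6/pi.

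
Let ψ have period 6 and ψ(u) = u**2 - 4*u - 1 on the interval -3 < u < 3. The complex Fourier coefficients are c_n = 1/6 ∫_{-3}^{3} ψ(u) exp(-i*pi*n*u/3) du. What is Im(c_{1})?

Since ψ is real-valued, Im(c_{1}) = -1/6 ∫_{-3}^{3} ψ(u) sin(pi*u/3) du = -b_{1}/2.
Integrating by parts twice (tabular method), an antiderivative of (u**2 - 4*u - 1) sin(pi*u/3) is -3*u**2*cos(pi*u/3)/pi + 18*u*sin(pi*u/3)/pi**2 + 12*u*cos(pi*u/3)/pi - 36*sin(pi*u/3)/pi**2 + 3*cos(pi*u/3)/pi + 54*cos(pi*u/3)/pi**3; evaluating from -3 to 3: ∫_{-3}^{3} (u**2 - 4*u - 1) sin(pi*u/3) du = (-12/pi - 54/pi**3) - (-54/pi**3 + 60/pi) = -72/pi.
Hence Im(c_{1}) = (-1/6)·(-72/pi) = 12/pi.

12/pi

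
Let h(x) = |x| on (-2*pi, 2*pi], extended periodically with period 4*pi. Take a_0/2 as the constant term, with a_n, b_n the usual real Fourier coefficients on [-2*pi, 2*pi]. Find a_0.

a_0 = (1/(2*pi)) ∫_{-2*pi}^{2*pi} h(x) dx = (1/(2*pi)) · (4*pi**2) = 2*pi.

2*pi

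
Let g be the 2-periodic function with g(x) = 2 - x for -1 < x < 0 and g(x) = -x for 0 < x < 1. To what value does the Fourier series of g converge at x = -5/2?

x = -5/2 differs from x = -1/2 by -1 full period(s), and the series is 2-periodic.
g is continuous at x = -1/2 with value 5/2, so the series converges to 5/2 there.

5/2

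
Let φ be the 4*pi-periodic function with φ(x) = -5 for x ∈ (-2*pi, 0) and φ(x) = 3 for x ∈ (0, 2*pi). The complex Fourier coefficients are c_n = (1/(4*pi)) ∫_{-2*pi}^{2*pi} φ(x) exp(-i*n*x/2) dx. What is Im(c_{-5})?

8/(5*pi)

Since φ is real-valued, Im(c_{-5}) = -(1/(4*pi)) ∫_{-2*pi}^{2*pi} φ(x) sin(-5*x/2) dx = b_{5}/2.
Split the integral at the breakpoints.
Directly, an antiderivative of (-5) sin(-5*x/2) is -2*cos(5*x/2); evaluating from -2*pi to 0: ∫_{-2*pi}^{0} (-5) sin(-5*x/2) dx = (-2) - (2) = -4.
Directly, an antiderivative of (3) sin(-5*x/2) is 6*cos(5*x/2)/5; evaluating from 0 to 2*pi: ∫_{0}^{2*pi} (3) sin(-5*x/2) dx = (-6/5) - (6/5) = -12/5.
So ∫_{-2*pi}^{2*pi} φ(x) sin(-5*x/2) dx = -32/5.
Hence Im(c_{-5}) = (-1/(4*pi))·(-32/5) = 8/(5*pi).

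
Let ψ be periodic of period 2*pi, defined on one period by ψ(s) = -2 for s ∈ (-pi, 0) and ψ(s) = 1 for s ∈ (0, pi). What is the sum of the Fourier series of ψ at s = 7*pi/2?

-2

s = 7*pi/2 differs from s = -pi/2 by 2 full period(s), and the series is 2*pi-periodic.
ψ is continuous at s = -pi/2 with value -2, so the series converges to -2 there.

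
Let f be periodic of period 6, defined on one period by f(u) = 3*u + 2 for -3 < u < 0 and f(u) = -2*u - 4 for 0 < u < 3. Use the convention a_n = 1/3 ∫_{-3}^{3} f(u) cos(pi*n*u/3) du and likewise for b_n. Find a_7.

30/(49*pi**2)

a_7 = 1/3 ∫_{-3}^{3} f(u) cos(7*pi*u/3) du.
Split the integral at the breakpoints.
Integrating by parts (boundary term plus one more integral), an antiderivative of (3*u + 2) cos(7*pi*u/3) is 9*u*sin(7*pi*u/3)/(7*pi) + 6*sin(7*pi*u/3)/(7*pi) + 27*cos(7*pi*u/3)/(49*pi**2); evaluating from -3 to 0: ∫_{-3}^{0} (3*u + 2) cos(7*pi*u/3) du = (27/(49*pi**2)) - (-27/(49*pi**2)) = 54/(49*pi**2).
Integrating by parts (boundary term plus one more integral), an antiderivative of (-2*u - 4) cos(7*pi*u/3) is -6*u*sin(7*pi*u/3)/(7*pi) - 12*sin(7*pi*u/3)/(7*pi) - 18*cos(7*pi*u/3)/(49*pi**2); evaluating from 0 to 3: ∫_{0}^{3} (-2*u - 4) cos(7*pi*u/3) du = (18/(49*pi**2)) - (-18/(49*pi**2)) = 36/(49*pi**2).
Summing the pieces and multiplying by (1/3) gives a_7 = 30/(49*pi**2).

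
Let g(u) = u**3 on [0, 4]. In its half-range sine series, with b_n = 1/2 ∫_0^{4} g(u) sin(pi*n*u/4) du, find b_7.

b_7 = 1/2 ∫_0^{4} (u**3) sin(7*pi*u/4) du.
Integrating by parts three times (tabular method), an antiderivative of (u**3) sin(7*pi*u/4) is -4*u**3*cos(7*pi*u/4)/(7*pi) + 48*u**2*sin(7*pi*u/4)/(49*pi**2) + 384*u*cos(7*pi*u/4)/(343*pi**3) - 1536*sin(7*pi*u/4)/(2401*pi**4); evaluating from 0 to 4: ∫_{0}^{4} (u**3) sin(7*pi*u/4) du = (256*(-6 + 49*pi**2)/(343*pi**3)) - (0) = 256*(-6 + 49*pi**2)/(343*pi**3).
Hence b_7 = (1/2)·(256*(-6 + 49*pi**2)/(343*pi**3)) = 128*(-6 + 49*pi**2)/(343*pi**3).

128*(-6 + 49*pi**2)/(343*pi**3)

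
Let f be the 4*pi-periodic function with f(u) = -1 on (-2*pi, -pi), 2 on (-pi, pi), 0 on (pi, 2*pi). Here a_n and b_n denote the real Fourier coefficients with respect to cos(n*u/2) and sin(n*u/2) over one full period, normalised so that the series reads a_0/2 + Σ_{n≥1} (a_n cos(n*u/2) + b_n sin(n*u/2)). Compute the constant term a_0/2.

a_0 = (1/(2*pi)) ∫_{-2*pi}^{2*pi} f(u) du = (1/(2*pi)) · (3*pi) = 3/2.
So the constant term a_0/2 = 3/4.

3/4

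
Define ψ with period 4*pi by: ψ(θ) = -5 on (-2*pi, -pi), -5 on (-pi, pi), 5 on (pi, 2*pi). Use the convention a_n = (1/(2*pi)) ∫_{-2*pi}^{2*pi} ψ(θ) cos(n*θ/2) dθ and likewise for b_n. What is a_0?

-5

a_0 = (1/(2*pi)) ∫_{-2*pi}^{2*pi} ψ(θ) dθ = (1/(2*pi)) · (-10*pi) = -5.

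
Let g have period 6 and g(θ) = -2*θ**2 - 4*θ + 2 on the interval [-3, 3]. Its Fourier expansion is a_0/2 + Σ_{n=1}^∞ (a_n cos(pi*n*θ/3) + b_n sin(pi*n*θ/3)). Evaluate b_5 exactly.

b_5 = 1/3 ∫_{-3}^{3} g(θ) sin(5*pi*θ/3) dθ.
Integrating by parts twice (tabular method), an antiderivative of (-2*θ**2 - 4*θ + 2) sin(5*pi*θ/3) is 6*θ**2*cos(5*pi*θ/3)/(5*pi) - 36*θ*sin(5*pi*θ/3)/(25*pi**2) + 12*θ*cos(5*pi*θ/3)/(5*pi) - 36*sin(5*pi*θ/3)/(25*pi**2) - 6*cos(5*pi*θ/3)/(5*pi) - 108*cos(5*pi*θ/3)/(125*pi**3); evaluating from -3 to 3: ∫_{-3}^{3} (-2*θ**2 - 4*θ + 2) sin(5*pi*θ/3) dθ = (12*(9 - 175*pi**2)/(125*pi**3)) - (12*(9 - 25*pi**2)/(125*pi**3)) = -72/(5*pi).
Hence b_5 = (1/3)·(-72/(5*pi)) = -24/(5*pi).

-24/(5*pi)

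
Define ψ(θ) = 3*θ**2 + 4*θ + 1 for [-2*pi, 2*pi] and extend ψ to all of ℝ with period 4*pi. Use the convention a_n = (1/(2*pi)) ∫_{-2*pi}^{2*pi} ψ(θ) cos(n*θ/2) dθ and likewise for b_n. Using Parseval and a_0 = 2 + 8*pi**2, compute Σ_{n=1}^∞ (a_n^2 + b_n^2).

128*pi**2*(5 + 3*pi**2)/15

Parseval: a_0^2/2 + Σ_{n≥1} (a_n^2+b_n^2) = (1/(2*pi)) ∫_{-2*pi}^{2*pi} ψ(θ)^2 dθ = 2 + 176*pi**2/3 + 288*pi**4/5.
Subtract a_0^2/2 = 2*(1 + 4*pi**2)**2: Σ (a_n^2+b_n^2) = 128*pi**2*(5 + 3*pi**2)/15.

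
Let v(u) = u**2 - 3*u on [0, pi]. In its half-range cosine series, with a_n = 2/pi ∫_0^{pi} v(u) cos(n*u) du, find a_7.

a_7 = 2/pi ∫_0^{pi} (u**2 - 3*u) cos(7*u) du.
Integrating by parts twice (tabular method), an antiderivative of (u**2 - 3*u) cos(7*u) is u**2*sin(7*u)/7 - 3*u*sin(7*u)/7 + 2*u*cos(7*u)/49 - 2*sin(7*u)/343 - 3*cos(7*u)/49; evaluating from 0 to pi: ∫_{0}^{pi} (u**2 - 3*u) cos(7*u) du = (3/49 - 2*pi/49) - (-3/49) = 6/49 - 2*pi/49.
Hence a_7 = (2/pi)·(6/49 - 2*pi/49) = 4*(3 - pi)/(49*pi).

4*(3 - pi)/(49*pi)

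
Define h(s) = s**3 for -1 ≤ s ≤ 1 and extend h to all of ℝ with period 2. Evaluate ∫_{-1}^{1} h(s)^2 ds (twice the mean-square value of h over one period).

∫_{-1}^{1} h(s)^2 ds = 2/7.

2/7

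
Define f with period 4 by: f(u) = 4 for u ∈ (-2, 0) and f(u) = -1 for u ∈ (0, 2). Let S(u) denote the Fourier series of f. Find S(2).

At u = 2 the one-sided limits are f(2^-) = -1 and f(2^+) = 4.
By Dirichlet's theorem the series converges to their average, [(-1) + (4)]/2 = 3/2.

3/2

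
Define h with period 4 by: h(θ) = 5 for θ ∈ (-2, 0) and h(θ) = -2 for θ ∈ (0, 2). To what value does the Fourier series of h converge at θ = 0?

At θ = 0 the one-sided limits are h(0^-) = 5 and h(0^+) = -2.
By Dirichlet's theorem the series converges to their average, [(5) + (-2)]/2 = 3/2.

3/2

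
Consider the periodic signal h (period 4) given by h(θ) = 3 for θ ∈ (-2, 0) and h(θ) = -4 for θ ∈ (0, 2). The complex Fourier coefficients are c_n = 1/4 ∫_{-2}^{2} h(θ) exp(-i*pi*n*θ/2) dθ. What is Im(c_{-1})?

-7/pi

Since h is real-valued, Im(c_{-1}) = -1/4 ∫_{-2}^{2} h(θ) sin(-pi*θ/2) dθ = b_{1}/2.
Split the integral at the breakpoints.
Directly, an antiderivative of (3) sin(-pi*θ/2) is 6*cos(pi*θ/2)/pi; evaluating from -2 to 0: ∫_{-2}^{0} (3) sin(-pi*θ/2) dθ = (6/pi) - (-6/pi) = 12/pi.
Directly, an antiderivative of (-4) sin(-pi*θ/2) is -8*cos(pi*θ/2)/pi; evaluating from 0 to 2: ∫_{0}^{2} (-4) sin(-pi*θ/2) dθ = (8/pi) - (-8/pi) = 16/pi.
So ∫_{-2}^{2} h(θ) sin(-pi*θ/2) dθ = 28/pi.
Hence Im(c_{-1}) = (-1/4)·(28/pi) = -7/pi.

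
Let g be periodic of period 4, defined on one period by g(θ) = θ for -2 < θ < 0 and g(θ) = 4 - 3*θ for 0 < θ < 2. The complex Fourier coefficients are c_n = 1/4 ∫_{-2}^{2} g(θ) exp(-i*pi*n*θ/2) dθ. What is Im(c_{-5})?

2/(5*pi)

Since g is real-valued, Im(c_{-5}) = -1/4 ∫_{-2}^{2} g(θ) sin(-5*pi*θ/2) dθ = b_{5}/2.
Split the integral at the breakpoints.
Integrating by parts (boundary term plus one more integral), an antiderivative of (θ) sin(-5*pi*θ/2) is 2*θ*cos(5*pi*θ/2)/(5*pi) - 4*sin(5*pi*θ/2)/(25*pi**2); evaluating from -2 to 0: ∫_{-2}^{0} (θ) sin(-5*pi*θ/2) dθ = (0) - (4/(5*pi)) = -4/(5*pi).
Integrating by parts (boundary term plus one more integral), an antiderivative of (4 - 3*θ) sin(-5*pi*θ/2) is -6*θ*cos(5*pi*θ/2)/(5*pi) + 12*sin(5*pi*θ/2)/(25*pi**2) + 8*cos(5*pi*θ/2)/(5*pi); evaluating from 0 to 2: ∫_{0}^{2} (4 - 3*θ) sin(-5*pi*θ/2) dθ = (4/(5*pi)) - (8/(5*pi)) = -4/(5*pi).
So ∫_{-2}^{2} g(θ) sin(-5*pi*θ/2) dθ = -8/(5*pi).
Hence Im(c_{-5}) = (-1/4)·(-8/(5*pi)) = 2/(5*pi).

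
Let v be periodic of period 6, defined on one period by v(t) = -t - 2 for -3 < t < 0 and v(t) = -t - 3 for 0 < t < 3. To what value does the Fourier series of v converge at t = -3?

At t = -3 the one-sided limits are v(-3^-) = -6 and v(-3^+) = 1.
By Dirichlet's theorem the series converges to their average, [(-6) + (1)]/2 = -5/2.

-5/2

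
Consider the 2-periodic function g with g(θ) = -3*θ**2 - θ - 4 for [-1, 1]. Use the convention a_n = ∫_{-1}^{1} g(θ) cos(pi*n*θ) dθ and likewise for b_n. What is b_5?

b_5 = ∫_{-1}^{1} g(θ) sin(5*pi*θ) dθ.
Integrating by parts twice (tabular method), an antiderivative of (-3*θ**2 - θ - 4) sin(5*pi*θ) is 3*θ**2*cos(5*pi*θ)/(5*pi) - 6*θ*sin(5*pi*θ)/(25*pi**2) + θ*cos(5*pi*θ)/(5*pi) - sin(5*pi*θ)/(25*pi**2) - 6*cos(5*pi*θ)/(125*pi**3) + 4*cos(5*pi*θ)/(5*pi); evaluating from -1 to 1: ∫_{-1}^{1} (-3*θ**2 - θ - 4) sin(5*pi*θ) dθ = (2*(3 - 100*pi**2)/(125*pi**3)) - (6*(1 - 25*pi**2)/(125*pi**3)) = -2/(5*pi).
Hence b_5 = -2/(5*pi).

-2/(5*pi)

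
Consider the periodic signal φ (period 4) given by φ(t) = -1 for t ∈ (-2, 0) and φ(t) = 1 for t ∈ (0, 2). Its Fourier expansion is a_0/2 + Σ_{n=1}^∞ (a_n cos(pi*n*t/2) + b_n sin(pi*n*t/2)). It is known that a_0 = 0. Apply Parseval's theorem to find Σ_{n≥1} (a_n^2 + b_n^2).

2

Parseval: a_0^2/2 + Σ_{n≥1} (a_n^2+b_n^2) = 1/2 ∫_{-2}^{2} φ(t)^2 dt = 2.
Subtract a_0^2/2 = 0: Σ (a_n^2+b_n^2) = 2.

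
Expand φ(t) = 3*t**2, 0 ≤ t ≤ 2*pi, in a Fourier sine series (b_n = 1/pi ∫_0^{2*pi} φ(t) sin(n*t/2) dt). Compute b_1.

b_1 = 1/pi ∫_0^{2*pi} (3*t**2) sin(t/2) dt.
Integrating by parts twice (tabular method), an antiderivative of (3*t**2) sin(t/2) is -6*t**2*cos(t/2) + 24*t*sin(t/2) + 48*cos(t/2); evaluating from 0 to 2*pi: ∫_{0}^{2*pi} (3*t**2) sin(t/2) dt = (-48 + 24*pi**2) - (48) = -96 + 24*pi**2.
Hence b_1 = (1/pi)·(-96 + 24*pi**2) = -96/pi + 24*pi.

-96/pi + 24*pi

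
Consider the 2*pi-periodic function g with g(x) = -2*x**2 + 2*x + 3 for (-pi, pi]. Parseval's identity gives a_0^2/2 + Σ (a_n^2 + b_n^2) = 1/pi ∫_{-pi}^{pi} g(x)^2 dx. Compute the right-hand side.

1/pi ∫_{-pi}^{pi} g(x)^2 dx = 1/pi · (2*pi*(-40*pi**2 + 135 + 12*pi**4)/15) = -16*pi**2/3 + 18 + 8*pi**4/5.

-16*pi**2/3 + 18 + 8*pi**4/5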